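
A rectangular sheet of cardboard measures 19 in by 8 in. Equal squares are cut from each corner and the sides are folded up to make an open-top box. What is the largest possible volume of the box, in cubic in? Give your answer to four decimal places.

122.0630

With cut size x, the volume is V(x) = x(19 − 2x)(8 − 2x) for 0 < x < 4.
V'(x) = 12x^2 − 108x + 152. Setting V'(x) = 0 gives x ≈ 1.7462 (the root in (0, 4)).
V''(x) = 24x − 108 is negative there, so this is the maximum; V ≈ 122.0630.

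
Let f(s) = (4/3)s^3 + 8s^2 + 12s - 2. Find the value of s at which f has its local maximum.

f'(s) = 4s^2 + 16s + 12 = 0 at s = -3, -1.
Second-derivative test with f''(s) = 8s + 16: f''(-3) = -8 < 0 ⇒ local maximum; f''(-1) = 8 > 0 ⇒ local minimum.
So the local maximum value is f(-3) = -2.

-3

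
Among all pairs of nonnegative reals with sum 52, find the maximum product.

676

With x + y = 52, the product is P(x) = x(52 − x).
P'(x) = 52 − 2x = 0 gives x = 26; P'' = −2 < 0, so this is the maximum.
P = 26·26 = 676.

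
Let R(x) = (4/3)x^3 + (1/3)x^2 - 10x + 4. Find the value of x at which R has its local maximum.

R'(x) = 4x^2 + (2/3)x - 10 = 0 at x = -5/3, 3/2.
Second-derivative test with R''(x) = 8x + 2/3: R''(-5/3) = -38/3 < 0 ⇒ local maximum; R''(3/2) = 38/3 > 0 ⇒ local minimum.
Thus R has its local maximum at x = -5/3, with value 1249/81.

-5/3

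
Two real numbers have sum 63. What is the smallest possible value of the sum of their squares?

With a + b = 63, a^2 + b^2 = a^2 + (63 − a)^2.
The derivative 2a − 2(63 − a) = 4a − 126 vanishes at a = 63/2; second derivative 4 > 0, a minimum.
The minimum is 2·(63/2)^2 = 3969/2.

3969/2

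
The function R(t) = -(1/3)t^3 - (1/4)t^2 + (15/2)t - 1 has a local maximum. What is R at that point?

527/48

R'(t) = -t^2 - (1/2)t + 15/2 = 0 at t = -3, 5/2.
Since R''(t) = -2t - 1/2, we get R''(-3) = 11/2 > 0 ⇒ local minimum; R''(5/2) = -11/2 < 0 ⇒ local maximum.
So the local maximum value is R(5/2) = 527/48.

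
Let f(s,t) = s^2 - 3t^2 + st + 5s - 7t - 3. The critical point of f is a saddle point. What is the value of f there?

-30/13

∂f/∂s = 2s + t + 5 = 0 and ∂f/∂t = s - 6t - 7 = 0, so (s, t) = (-23/13, -19/13).
The Hessian has f_{ss} = 2, f_{tt} = -6, f_{st} = 1, giving D = -13 < 0, so the point is a saddle point.
f(-23/13, -19/13) = -30/13.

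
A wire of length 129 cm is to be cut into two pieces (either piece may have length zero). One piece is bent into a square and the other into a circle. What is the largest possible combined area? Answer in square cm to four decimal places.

1324.2487

Let x be the length used for the square. Square side x/4; circle radius (129−x)/(2π).
A(x) = (x/4)² + π·((129−x)/(2π))² = x²/16 + (129−x)²/(4π) for 0 ≤ x ≤ 129. A'(x) = x/8 − (129−x)/(2π) = 0 gives x = 4·129/(π+4) ≈ 72.2528.
A'' > 0, so the interior critical point is a minimum; the maximum is at an endpoint. A(0) = 1324.2487 and A(129) = 1040.0625, so the largest area is 1324.2487.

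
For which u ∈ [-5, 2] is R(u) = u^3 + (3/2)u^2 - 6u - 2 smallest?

-5

R'(u) = 3u^2 + 3u - 6, which vanishes at u = -2 and u = 1.
Evaluating at the critical points and endpoints: R(-5) = -119/2; R(-2) = 8; R(1) = -11/2; R(2) = 0.
So the minimum is R(-5) = -119/2.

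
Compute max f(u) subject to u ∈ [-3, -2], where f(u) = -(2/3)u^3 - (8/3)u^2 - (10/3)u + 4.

8

f'(u) = -2u^2 - (16/3)u - 10/3, which has no zeros in [-3, -2].
Compare values at every candidate in [-3, -2]: f(-3) = 8; f(-2) = 16/3.
The maximum over the interval is 8, attained at u = -3.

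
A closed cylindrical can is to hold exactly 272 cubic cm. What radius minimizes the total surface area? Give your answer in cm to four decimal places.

With radius r and height h, πr²h = 272 so h = 272/(πr²), and S(r) = 2πr² + 2πrh = 2πr² + 2·272/r.
S'(r) = 4πr − 2·272/r² = 0 ⇒ r³ = 272/(2π), so r ≈ 3.5113 and h = 2r ≈ 7.0225.
S''(r) = 4π + 4·272/r³ > 0, so this is the minimum; S ≈ 232.3952.

3.5113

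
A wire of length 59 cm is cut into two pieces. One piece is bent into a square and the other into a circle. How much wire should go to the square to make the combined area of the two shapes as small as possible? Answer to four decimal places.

33.0459

Let x be the length used for the square. Square side x/4; circle radius (59−x)/(2π).
A(x) = (x/4)² + π·((59−x)/(2π))² = x²/16 + (59−x)²/(4π) for 0 ≤ x ≤ 59. A'(x) = x/8 − (59−x)/(2π) = 0 gives x = 4·59/(π+4) ≈ 33.0459.
A'' = 1/8 + 1/(2π) > 0, so this gives the minimum combined area; x ≈ 33.0459 cm to the square.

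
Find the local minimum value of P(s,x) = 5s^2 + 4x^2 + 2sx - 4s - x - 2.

∂P/∂s = 10s + 2x - 4 = 0 and ∂P/∂x = 2s + 8x - 1 = 0, so (s, x) = (15/38, 1/38).
The Hessian has P_{ss} = 10, P_{xx} = 8, P_{sx} = 2, giving D = 76 > 0 with P_{ss} > 0, so the point is a local minimum.
P(15/38, 1/38) = -213/76.

-213/76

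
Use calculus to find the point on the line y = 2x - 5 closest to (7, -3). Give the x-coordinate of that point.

Minimize D(x)^2 = (x - 7)^2 + (2x - 2)^2.
d/dx[D^2] = 2(x - 7) + 2·2·(2x - 2) = 0 ⇒ x = 11/5.
Then y = -3/5 and the distance is √(144/5) ≈ 5.3666.

11/5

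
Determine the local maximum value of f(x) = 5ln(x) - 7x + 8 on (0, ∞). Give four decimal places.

f'(x) = 5/x − 7 = 0 gives x = 5/7.
f''(x) = -5/x², which is negative for x > 0, so this is a local maximum.
f(5/7) = 5·ln(5/7) - 5 + 8 ≈ 1.3176.

1.3176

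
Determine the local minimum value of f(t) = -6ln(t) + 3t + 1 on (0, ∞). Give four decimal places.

f'(t) = -6/t + 3 = 0 gives t = 2.
f''(t) = 6/t², which is positive for t > 0, so this is a local minimum.
f(2) = -6·ln(2) + 6 + 1 ≈ 2.8411.

2.8411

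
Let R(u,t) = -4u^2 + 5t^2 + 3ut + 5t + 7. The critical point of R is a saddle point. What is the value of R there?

∂R/∂u = -8u + 3t = 0 and ∂R/∂t = 3u + 10t + 5 = 0, so (u, t) = (-15/89, -40/89).
The Hessian has R_{uu} = -8, R_{tt} = 10, R_{ut} = 3, giving D = -89 < 0, so the point is a saddle point.
R(-15/89, -40/89) = 523/89.

523/89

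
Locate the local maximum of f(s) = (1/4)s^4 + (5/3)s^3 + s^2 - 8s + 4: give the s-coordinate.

-2

Critical points: f'(s) = s^3 + 5s^2 + 2s - 8 vanishes at s = -4, -2, 1.
Since f''(s) = 3s^2 + 10s + 2, we get f''(-4) = 10 > 0 ⇒ local minimum; f''(-2) = -6 < 0 ⇒ local maximum; f''(1) = 15 > 0 ⇒ local minimum.
The local maximum is f(-2) = 44/3.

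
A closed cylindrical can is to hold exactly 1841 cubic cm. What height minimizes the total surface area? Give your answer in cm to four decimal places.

With radius r and height h, πr²h = 1841 so h = 1841/(πr²), and S(r) = 2πr² + 2πrh = 2πr² + 2·1841/r.
S'(r) = 4πr − 2·1841/r² = 0 ⇒ r³ = 1841/(2π), so r ≈ 6.6419 and h = 2r ≈ 13.2838.
S''(r) = 4π + 4·1841/r³ > 0, so this is the minimum; S ≈ 831.5411.

13.2838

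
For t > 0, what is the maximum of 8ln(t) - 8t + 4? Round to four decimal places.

f'(t) = 8/t − 8 = 0 gives t = 1.
f''(t) = -8/t², which is negative for t > 0, so this is a local maximum.
f(1) = 8·ln(1) - 8 + 4 ≈ -4.0000.

-4.0000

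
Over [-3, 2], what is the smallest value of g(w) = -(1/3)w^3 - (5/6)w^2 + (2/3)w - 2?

-20/3

Differentiating, g'(w) = -w^2 - (5/3)w + 2/3; which vanishes at w = -2 and w = 1/3.
Candidates: g(-3) = -5/2; g(-2) = -4; g(1/3) = -305/162; g(2) = -20/3.
So the minimum is g(2) = -20/3.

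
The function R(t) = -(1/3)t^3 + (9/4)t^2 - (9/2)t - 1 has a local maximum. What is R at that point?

-13/4

R'(t) = -t^2 + (9/2)t - 9/2. Setting R'(t) = 0 gives t ∈ {3/2, 3}.
Since R''(t) = -2t + 9/2, we get R''(3/2) = 3/2 > 0 ⇒ local minimum; R''(3) = -3/2 < 0 ⇒ local maximum.
Thus R has its local maximum at t = 3, with value -13/4.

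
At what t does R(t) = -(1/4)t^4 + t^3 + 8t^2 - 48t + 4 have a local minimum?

R'(t) = -t^3 + 3t^2 + 16t - 48. Setting R'(t) = 0 gives t ∈ {-4, 3, 4}.
R''(t) = -3t^2 + 6t + 16. R''(-4) = -56 < 0 ⇒ local maximum; R''(3) = 7 > 0 ⇒ local minimum; R''(4) = -8 < 0 ⇒ local maximum.
The local minimum is R(3) = -245/4.

3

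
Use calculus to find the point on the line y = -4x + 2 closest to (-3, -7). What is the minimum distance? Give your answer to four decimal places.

Minimize D(x)^2 = (x + 3)^2 + (-4x + 9)^2.
d/dx[D^2] = 2(x + 3) + 2·(-4)·(-4x + 9) = 0 ⇒ x = 33/17.
Then y = -98/17 and the distance is √(441/17) ≈ 5.0932.

5.0932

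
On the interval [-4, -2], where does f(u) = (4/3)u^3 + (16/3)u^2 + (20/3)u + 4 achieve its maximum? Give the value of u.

Differentiating, f'(u) = 4u^2 + (32/3)u + 20/3; which has no zeros in [-4, -2].
Compare values at every candidate in [-4, -2]: f(-4) = -68/3; f(-2) = 4/3.
Hence the absolute maximum is 4/3 at u = -2.

-2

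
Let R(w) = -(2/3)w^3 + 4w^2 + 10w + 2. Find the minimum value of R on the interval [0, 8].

R'(w) = -2w^2 + 8w + 10, whose only zero in [0, 8] is w = 5.
Candidates: R(0) = 2, R(5) = 206/3, R(8) = -10/3.
So the minimum is R(8) = -10/3.

-10/3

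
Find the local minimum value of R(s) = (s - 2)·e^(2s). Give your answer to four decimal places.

-10.0428

R'(s) = 1·e^(2s) + (s - 2)·2·e^(2s) = (2s - 3)·e^(2s). Since e^(2s) > 0, the only critical point is s = 3/2.
R''(3/2) has the same sign as 2 > 0, so this is a local minimum.
R(3/2) = (-1/2)·e^(3) ≈ -10.0428.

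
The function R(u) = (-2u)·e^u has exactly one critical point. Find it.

R'(u) = (-2)·e^u + (-2u)·1·e^u = (-2u - 2)·e^u. Since e^u > 0, the only critical point is u = -1.
R''(-1) has the same sign as -2 < 0, so this is a local maximum.
R(-1) = (2)·e^(-1) ≈ 0.7358.

-1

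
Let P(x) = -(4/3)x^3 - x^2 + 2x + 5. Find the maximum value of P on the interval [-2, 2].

23/3

P'(x) = -4x^2 - 2x + 2, which vanishes at x = -1 and x = 1/2.
Evaluating at the critical points and endpoints: P(-2) = 23/3, P(-1) = 10/3, P(1/2) = 67/12, P(2) = -17/3.
Hence the absolute maximum is 23/3 at x = -2.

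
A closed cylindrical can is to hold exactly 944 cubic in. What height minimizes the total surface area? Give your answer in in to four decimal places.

10.6323

With radius r and height h, πr²h = 944 so h = 944/(πr²), and S(r) = 2πr² + 2πrh = 2πr² + 2·944/r.
S'(r) = 4πr − 2·944/r² = 0 ⇒ r³ = 944/(2π), so r ≈ 5.3162 and h = 2r ≈ 10.6323.
S''(r) = 4π + 4·944/r³ > 0, so this is the minimum; S ≈ 532.7162.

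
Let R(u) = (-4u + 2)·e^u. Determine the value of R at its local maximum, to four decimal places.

2.4261

By the product rule, R'(u) = (-4u - 2)·e^u. Since e^u > 0, the only critical point is u = -1/2.
R''(-1/2) has the same sign as -4 < 0, so this is a local maximum.
R(-1/2) = (4)·e^(-1/2) ≈ 2.4261.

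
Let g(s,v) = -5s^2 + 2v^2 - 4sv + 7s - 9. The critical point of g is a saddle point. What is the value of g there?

∂g/∂s = -10s - 4v + 7 = 0 and ∂g/∂v = -4s + 4v = 0, so (s, v) = (1/2, 1/2).
The Hessian has g_{ss} = -10, g_{vv} = 4, g_{sv} = -4, giving D = -56 < 0, so the point is a saddle point.
g(1/2, 1/2) = -29/4.

-29/4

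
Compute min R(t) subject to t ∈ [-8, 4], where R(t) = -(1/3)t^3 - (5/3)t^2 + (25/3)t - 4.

Differentiating, R'(t) = -t^2 - (10/3)t + 25/3; which vanishes at t = -5 and t = 5/3.
Candidates: R(-8) = -20/3, R(-5) = -137/3, R(5/3) = 301/81, R(4) = -56/3.
So the minimum is R(-5) = -137/3.

-137/3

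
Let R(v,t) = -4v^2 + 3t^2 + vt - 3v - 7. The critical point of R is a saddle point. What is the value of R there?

∂R/∂v = -8v + t - 3 = 0 and ∂R/∂t = v + 6t = 0, so (v, t) = (-18/49, 3/49).
The Hessian has R_{vv} = -8, R_{tt} = 6, R_{vt} = 1, giving D = -49 < 0, so the point is a saddle point.
R(-18/49, 3/49) = -316/49.

-316/49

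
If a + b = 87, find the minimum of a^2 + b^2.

With a + b = 87, a^2 + b^2 = a^2 + (87 − a)^2.
The derivative 2a − 2(87 − a) = 4a − 174 vanishes at a = 87/2; second derivative 4 > 0, a minimum.
The minimum is 2·(87/2)^2 = 7569/2.

7569/2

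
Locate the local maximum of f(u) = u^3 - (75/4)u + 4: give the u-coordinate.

f'(u) = 3u^2 - 75/4 = 0 at u = -5/2, 5/2.
Second-derivative test with f''(u) = 6u: f''(-5/2) = -15 < 0 ⇒ local maximum; f''(5/2) = 15 > 0 ⇒ local minimum.
Thus f has its local maximum at u = -5/2, with value 141/4.

-5/2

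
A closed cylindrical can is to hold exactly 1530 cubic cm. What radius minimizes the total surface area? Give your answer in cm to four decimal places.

With radius r and height h, πr²h = 1530 so h = 1530/(πr²), and S(r) = 2πr² + 2πrh = 2πr² + 2·1530/r.
S'(r) = 4πr − 2·1530/r² = 0 ⇒ r³ = 1530/(2π), so r ≈ 6.2446 and h = 2r ≈ 12.4892.
S''(r) = 4π + 4·1530/r³ > 0, so this is the minimum; S ≈ 735.0364.

6.2446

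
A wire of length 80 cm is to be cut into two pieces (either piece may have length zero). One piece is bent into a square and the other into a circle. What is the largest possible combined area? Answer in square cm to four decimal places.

509.2958

Let x be the length used for the square. Square side x/4; circle radius (80−x)/(2π).
A(x) = (x/4)² + π·((80−x)/(2π))² = x²/16 + (80−x)²/(4π) for 0 ≤ x ≤ 80. A'(x) = x/8 − (80−x)/(2π) = 0 gives x = 4·80/(π+4) ≈ 44.8079.
A'' > 0, so the interior critical point is a minimum; the maximum is at an endpoint. A(0) = 509.2958 and A(80) = 400.0000, so the largest area is 509.2958.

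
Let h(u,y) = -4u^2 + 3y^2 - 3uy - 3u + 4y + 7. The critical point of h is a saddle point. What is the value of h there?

326/57

∂h/∂u = -8u - 3y - 3 = 0 and ∂h/∂y = -3u + 6y + 4 = 0, so (u, y) = (-2/19, -41/57).
The Hessian has h_{uu} = -8, h_{yy} = 6, h_{uy} = -3, giving D = -57 < 0, so the point is a saddle point.
h(-2/19, -41/57) = 326/57.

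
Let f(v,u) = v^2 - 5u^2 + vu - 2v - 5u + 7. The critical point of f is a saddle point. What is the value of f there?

∂f/∂v = 2v + u - 2 = 0 and ∂f/∂u = v - 10u - 5 = 0, so (v, u) = (25/21, -8/21).
The Hessian has f_{vv} = 2, f_{uu} = -10, f_{vu} = 1, giving D = -21 < 0, so the point is a saddle point.
f(25/21, -8/21) = 142/21.

142/21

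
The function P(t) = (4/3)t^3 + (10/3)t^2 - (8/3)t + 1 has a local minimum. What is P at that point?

P'(t) = 4t^2 + (20/3)t - 8/3. Setting P'(t) = 0 gives t ∈ {-2, 1/3}.
Since P''(t) = 8t + 20/3, we get P''(-2) = -28/3 < 0 ⇒ local maximum; P''(1/3) = 28/3 > 0 ⇒ local minimum.
Thus P has its local minimum at t = 1/3, with value 43/81.

43/81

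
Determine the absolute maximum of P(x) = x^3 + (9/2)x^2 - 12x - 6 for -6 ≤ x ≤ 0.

50

P'(x) = 3x^2 + 9x - 12, whose only zero in [-6, 0] is x = -4.
Candidates: P(-6) = 12; P(-4) = 50; P(0) = -6.
The maximum over the interval is 50, attained at x = -4.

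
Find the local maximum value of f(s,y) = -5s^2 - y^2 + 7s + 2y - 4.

-11/20

∂f/∂s = -10s + 7 = 0 and ∂f/∂y = -2y + 2 = 0, so (s, y) = (7/10, 1).
The Hessian has f_{ss} = -10, f_{yy} = -2, f_{sy} = 0, giving D = 20 > 0 with f_{ss} < 0, so the point is a local maximum.
f(7/10, 1) = -11/20.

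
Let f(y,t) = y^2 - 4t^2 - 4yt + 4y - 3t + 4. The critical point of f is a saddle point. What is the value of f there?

25/32

∂f/∂y = 2y - 4t + 4 = 0 and ∂f/∂t = -4y - 8t - 3 = 0, so (y, t) = (-11/8, 5/16).
The Hessian has f_{yy} = 2, f_{tt} = -8, f_{yt} = -4, giving D = -32 < 0, so the point is a saddle point.
f(-11/8, 5/16) = 25/32.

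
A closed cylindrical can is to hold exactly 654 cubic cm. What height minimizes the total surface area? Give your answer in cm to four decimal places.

With radius r and height h, πr²h = 654 so h = 654/(πr²), and S(r) = 2πr² + 2πrh = 2πr² + 2·654/r.
S'(r) = 4πr − 2·654/r² = 0 ⇒ r³ = 654/(2π), so r ≈ 4.7040 and h = 2r ≈ 9.4080.
S''(r) = 4π + 4·654/r³ > 0, so this is the minimum; S ≈ 417.0931.

9.4080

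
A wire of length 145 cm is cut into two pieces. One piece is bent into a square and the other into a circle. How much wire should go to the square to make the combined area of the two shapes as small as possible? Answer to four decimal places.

Let x be the length used for the square. Square side x/4; circle radius (145−x)/(2π).
A(x) = (x/4)² + π·((145−x)/(2π))² = x²/16 + (145−x)²/(4π) for 0 ≤ x ≤ 145. A'(x) = x/8 − (145−x)/(2π) = 0 gives x = 4·145/(π+4) ≈ 81.2144.
A'' = 1/8 + 1/(2π) > 0, so this gives the minimum combined area; x ≈ 81.2144 cm to the square.

81.2144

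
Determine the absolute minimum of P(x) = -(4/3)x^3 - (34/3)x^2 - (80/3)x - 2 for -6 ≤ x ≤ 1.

The derivative is -4x^2 - (68/3)x - 80/3, which vanishes at x = -4 and x = -5/3.
Evaluating at the critical points and endpoints: P(-6) = 38; P(-4) = 26/3; P(-5/3) = 1388/81; P(1) = -124/3.
So the minimum is P(1) = -124/3.

-124/3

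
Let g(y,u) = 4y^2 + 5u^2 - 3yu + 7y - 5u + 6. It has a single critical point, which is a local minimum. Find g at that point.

186/71

∂g/∂y = 8y - 3u + 7 = 0 and ∂g/∂u = -3y + 10u - 5 = 0, so (y, u) = (-55/71, 19/71).
The Hessian has g_{yy} = 8, g_{uu} = 10, g_{yu} = -3, giving D = 71 > 0 with g_{yy} > 0, so the point is a local minimum.
g(-55/71, 19/71) = 186/71.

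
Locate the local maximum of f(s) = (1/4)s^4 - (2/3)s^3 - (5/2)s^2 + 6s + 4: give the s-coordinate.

f'(s) = s^3 - 2s^2 - 5s + 6 = 0 at s = -2, 1, 3.
Since f''(s) = 3s^2 - 4s - 5, we get f''(-2) = 15 > 0 ⇒ local minimum; f''(1) = -6 < 0 ⇒ local maximum; f''(3) = 10 > 0 ⇒ local minimum.
Thus f has its local maximum at s = 1, with value 85/12.

1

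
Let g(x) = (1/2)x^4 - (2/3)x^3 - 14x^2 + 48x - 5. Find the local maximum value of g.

113/3

Critical points: g'(x) = 2x^3 - 2x^2 - 28x + 48 vanishes at x = -4, 2, 3.
Second-derivative test with g''(x) = 6x^2 - 4x - 28: g''(-4) = 84 > 0 ⇒ local minimum; g''(2) = -12 < 0 ⇒ local maximum; g''(3) = 14 > 0 ⇒ local minimum.
So the local maximum value is g(2) = 113/3.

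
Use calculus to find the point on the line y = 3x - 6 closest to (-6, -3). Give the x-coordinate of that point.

Minimize D(x)^2 = (x + 6)^2 + (3x - 3)^2.
d/dx[D^2] = 2(x + 6) + 2·3·(3x - 3) = 0 ⇒ x = 3/10.
Then y = -51/10 and the distance is √(441/10) ≈ 6.6408.

3/10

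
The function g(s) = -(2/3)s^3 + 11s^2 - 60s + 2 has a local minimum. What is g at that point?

-319/3

Critical points: g'(s) = -2s^2 + 22s - 60 vanishes at s = 5, 6.
Second-derivative test with g''(s) = -4s + 22: g''(5) = 2 > 0 ⇒ local minimum; g''(6) = -2 < 0 ⇒ local maximum.
Thus g has its local minimum at s = 5, with value -319/3.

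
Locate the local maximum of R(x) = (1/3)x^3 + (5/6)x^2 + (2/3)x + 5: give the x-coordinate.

-1

Critical points: R'(x) = x^2 + (5/3)x + 2/3 vanishes at x = -1, -2/3.
Second-derivative test with R''(x) = 2x + 5/3: R''(-1) = -1/3 < 0 ⇒ local maximum; R''(-2/3) = 1/3 > 0 ⇒ local minimum.
The local maximum is R(-1) = 29/6.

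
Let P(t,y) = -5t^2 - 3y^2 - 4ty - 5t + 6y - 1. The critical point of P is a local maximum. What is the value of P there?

331/44

∂P/∂t = -10t - 4y - 5 = 0 and ∂P/∂y = -4t - 6y + 6 = 0, so (t, y) = (-27/22, 20/11).
The Hessian has P_{tt} = -10, P_{yy} = -6, P_{ty} = -4, giving D = 44 > 0 with P_{tt} < 0, so the point is a local maximum.
P(-27/22, 20/11) = 331/44.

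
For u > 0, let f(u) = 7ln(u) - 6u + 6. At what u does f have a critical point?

7/6

f'(u) = 7/u − 6 = 0 gives u = 7/6.
f''(u) = -7/u², which is negative for u > 0, so this is a local maximum.
f(7/6) = 7·ln(7/6) - 7 + 6 ≈ 0.0791.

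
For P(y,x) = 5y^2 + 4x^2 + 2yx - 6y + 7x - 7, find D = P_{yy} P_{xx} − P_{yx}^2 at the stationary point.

76

∂P/∂y = 10y + 2x - 6 = 0 and ∂P/∂x = 2y + 8x + 7 = 0, so (y, x) = (31/38, -41/38).
The Hessian has P_{yy} = 10, P_{xx} = 8, P_{yx} = 2, giving D = 76 > 0 with P_{yy} > 0, so the point is a local minimum.
D = (10)·(8) − (2)^2 = 76.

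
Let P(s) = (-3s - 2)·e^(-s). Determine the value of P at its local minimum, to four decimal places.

By the product rule, P'(s) = (3s - 1)·e^(-s). Since e^(-s) > 0, the only critical point is s = 1/3.
P''(1/3) has the same sign as 3 > 0, so this is a local minimum.
P(1/3) = (-3)·e^(-1/3) ≈ -2.1496.

-2.1496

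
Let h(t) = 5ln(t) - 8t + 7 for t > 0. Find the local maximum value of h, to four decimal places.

-0.3500

h'(t) = 5/t − 8 = 0 gives t = 5/8.
h''(t) = -5/t², which is negative for t > 0, so this is a local maximum.
h(5/8) = 5·ln(5/8) - 5 + 7 ≈ -0.3500.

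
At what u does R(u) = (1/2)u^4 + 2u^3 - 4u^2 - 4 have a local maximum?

0

R'(u) = 2u^3 + 6u^2 - 8u = 0 at u = -4, 0, 1.
Since R''(u) = 6u^2 + 12u - 8, we get R''(-4) = 40 > 0 ⇒ local minimum; R''(0) = -8 < 0 ⇒ local maximum; R''(1) = 10 > 0 ⇒ local minimum.
So the local maximum value is R(0) = -4.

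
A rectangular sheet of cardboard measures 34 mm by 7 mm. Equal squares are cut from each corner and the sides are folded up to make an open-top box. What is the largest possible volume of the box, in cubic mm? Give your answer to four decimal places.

187.4235

With cut size x, the volume is V(x) = x(34 − 2x)(7 − 2x) for 0 < x < 3.5.
V'(x) = 12x^2 − 164x + 238. Setting V'(x) = 0 gives x ≈ 1.6506 (the root in (0, 3.5)).
V''(x) = 24x − 164 is negative there, so this is the maximum; V ≈ 187.4235.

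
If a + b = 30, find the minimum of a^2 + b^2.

With a + b = 30, a^2 + b^2 = a^2 + (30 − a)^2.
The derivative 2a − 2(30 − a) = 4a − 60 vanishes at a = 15; second derivative 4 > 0, a minimum.
The minimum is 2·(15)^2 = 450.

450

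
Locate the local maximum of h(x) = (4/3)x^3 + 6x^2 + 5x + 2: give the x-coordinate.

-5/2

h'(x) = 4x^2 + 12x + 5. Setting h'(x) = 0 gives x ∈ {-5/2, -1/2}.
h''(x) = 8x + 12. h''(-5/2) = -8 < 0 ⇒ local maximum; h''(-1/2) = 8 > 0 ⇒ local minimum.
So the local maximum value is h(-5/2) = 37/6.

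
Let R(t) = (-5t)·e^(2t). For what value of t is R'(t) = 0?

-1/2

Differentiating with the product rule gives R'(t) = (-10t - 5)·e^(2t). Since e^(2t) > 0, the only critical point is t = -1/2.
R''(-1/2) has the same sign as -10 < 0, so this is a local maximum.
R(-1/2) = (5/2)·e^(-1) ≈ 0.9197.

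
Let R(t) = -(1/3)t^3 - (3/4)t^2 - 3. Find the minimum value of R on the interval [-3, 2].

-26/3

The derivative is -t^2 - (3/2)t, which vanishes at t = -3/2 and t = 0.
Compare values at every candidate in [-3, 2]: R(-3) = -3/4, R(-3/2) = -57/16, R(0) = -3, R(2) = -26/3.
Hence the absolute minimum is -26/3 at t = 2.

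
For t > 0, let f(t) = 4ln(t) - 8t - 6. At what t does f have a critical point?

f'(t) = 4/t − 8 = 0 gives t = 1/2.
f''(t) = -4/t², which is negative for t > 0, so this is a local maximum.
f(1/2) = 4·ln(1/2) - 4 - 6 ≈ -12.7726.

1/2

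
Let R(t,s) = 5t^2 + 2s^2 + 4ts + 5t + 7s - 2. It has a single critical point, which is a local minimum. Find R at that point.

∂R/∂t = 10t + 4s + 5 = 0 and ∂R/∂s = 4t + 4s + 7 = 0, so (t, s) = (1/3, -25/12).
The Hessian has R_{tt} = 10, R_{ss} = 4, R_{ts} = 4, giving D = 24 > 0 with R_{tt} > 0, so the point is a local minimum.
R(1/3, -25/12) = -203/24.

-203/24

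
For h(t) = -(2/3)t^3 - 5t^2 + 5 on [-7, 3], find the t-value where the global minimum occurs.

The derivative is -2t^2 - 10t, which vanishes at t = -5 and t = 0.
Evaluating at the critical points and endpoints: h(-7) = -34/3,  h(-5) = -110/3,  h(0) = 5,  h(3) = -58.
Hence the absolute minimum is -58 at t = 3.

3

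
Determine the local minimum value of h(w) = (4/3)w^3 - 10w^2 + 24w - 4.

Critical points: h'(w) = 4w^2 - 20w + 24 vanishes at w = 2, 3.
h''(w) = 8w - 20. h''(2) = -4 < 0 ⇒ local maximum; h''(3) = 4 > 0 ⇒ local minimum.
Thus h has its local minimum at w = 3, with value 14.

14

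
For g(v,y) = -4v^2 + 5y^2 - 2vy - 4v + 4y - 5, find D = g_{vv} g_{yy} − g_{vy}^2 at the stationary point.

∂g/∂v = -8v - 2y - 4 = 0 and ∂g/∂y = -2v + 10y + 4 = 0, so (v, y) = (-8/21, -10/21).
The Hessian has g_{vv} = -8, g_{yy} = 10, g_{vy} = -2, giving D = -84 < 0, so the point is a saddle point.
D = (-8)·(10) − (-2)^2 = -84.

-84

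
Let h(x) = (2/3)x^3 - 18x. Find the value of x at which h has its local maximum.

h'(x) = 2x^2 - 18 = 0 at x = -3, 3.
Second-derivative test with h''(x) = 4x: h''(-3) = -12 < 0 ⇒ local maximum; h''(3) = 12 > 0 ⇒ local minimum.
The local maximum is h(-3) = 36.

-3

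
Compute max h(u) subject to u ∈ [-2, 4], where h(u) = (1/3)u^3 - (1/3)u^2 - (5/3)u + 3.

37/3

h'(u) = u^2 - (2/3)u - 5/3, which vanishes at u = -1 and u = 5/3.
Candidates: h(-2) = 7/3, h(-1) = 4, h(5/3) = 68/81, h(4) = 37/3.
Hence the absolute maximum is 37/3 at u = 4.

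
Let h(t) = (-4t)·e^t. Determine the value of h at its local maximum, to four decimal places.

1.4715

h'(t) = (-4)·e^t + (-4t)·1·e^t = (-4t - 4)·e^t. Since e^t > 0, the only critical point is t = -1.
h''(-1) has the same sign as -4 < 0, so this is a local maximum.
h(-1) = (4)·e^(-1) ≈ 1.4715.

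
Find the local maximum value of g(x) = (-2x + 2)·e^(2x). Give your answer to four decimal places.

2.7183

By the product rule, g'(x) = (-4x + 2)·e^(2x). Since e^(2x) > 0, the only critical point is x = 1/2.
g''(1/2) has the same sign as -4 < 0, so this is a local maximum.
g(1/2) = (1)·e^(1) ≈ 2.7183.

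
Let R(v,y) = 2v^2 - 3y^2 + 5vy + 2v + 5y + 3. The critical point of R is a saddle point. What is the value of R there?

135/49

∂R/∂v = 4v + 5y + 2 = 0 and ∂R/∂y = 5v - 6y + 5 = 0, so (v, y) = (-37/49, 10/49).
The Hessian has R_{vv} = 4, R_{yy} = -6, R_{vy} = 5, giving D = -49 < 0, so the point is a saddle point.
R(-37/49, 10/49) = 135/49.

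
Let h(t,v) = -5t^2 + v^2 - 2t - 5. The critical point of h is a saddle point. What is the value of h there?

∂h/∂t = -10t - 2 = 0 and ∂h/∂v = 2v = 0, so (t, v) = (-1/5, 0).
The Hessian has h_{tt} = -10, h_{vv} = 2, h_{tv} = 0, giving D = -20 < 0, so the point is a saddle point.
h(-1/5, 0) = -24/5.

-24/5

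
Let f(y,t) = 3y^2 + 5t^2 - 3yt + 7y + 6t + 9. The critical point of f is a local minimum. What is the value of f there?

-20/51

∂f/∂y = 6y - 3t + 7 = 0 and ∂f/∂t = -3y + 10t + 6 = 0, so (y, t) = (-88/51, -19/17).
The Hessian has f_{yy} = 6, f_{tt} = 10, f_{yt} = -3, giving D = 51 > 0 with f_{yy} > 0, so the point is a local minimum.
f(-88/51, -19/17) = -20/51.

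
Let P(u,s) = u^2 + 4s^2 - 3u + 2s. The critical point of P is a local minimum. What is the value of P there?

-5/2

∂P/∂u = 2u - 3 = 0 and ∂P/∂s = 8s + 2 = 0, so (u, s) = (3/2, -1/4).
The Hessian has P_{uu} = 2, P_{ss} = 8, P_{us} = 0, giving D = 16 > 0 with P_{uu} > 0, so the point is a local minimum.
P(3/2, -1/4) = -5/2.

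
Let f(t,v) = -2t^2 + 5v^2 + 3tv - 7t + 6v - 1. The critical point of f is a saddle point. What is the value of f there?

250/49

∂f/∂t = -4t + 3v - 7 = 0 and ∂f/∂v = 3t + 10v + 6 = 0, so (t, v) = (-88/49, -3/49).
The Hessian has f_{tt} = -4, f_{vv} = 10, f_{tv} = 3, giving D = -49 < 0, so the point is a saddle point.
f(-88/49, -3/49) = 250/49.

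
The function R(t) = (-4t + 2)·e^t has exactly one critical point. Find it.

-1/2

Differentiating with the product rule gives R'(t) = (-4t - 2)·e^t. Since e^t > 0, the only critical point is t = -1/2.
R''(-1/2) has the same sign as -4 < 0, so this is a local maximum.
R(-1/2) = (4)·e^(-1/2) ≈ 2.4261.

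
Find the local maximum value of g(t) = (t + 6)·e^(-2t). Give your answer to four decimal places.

By the product rule, g'(t) = (-2t - 11)·e^(-2t). Since e^(-2t) > 0, the only critical point is t = -11/2.
g''(-11/2) has the same sign as -2 < 0, so this is a local maximum.
g(-11/2) = (1/2)·e^(11) ≈ 29937.0709.

29937.0709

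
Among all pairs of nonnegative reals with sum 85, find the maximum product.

7225/4

With x + y = 85, the product is P(x) = x(85 − x).
P'(x) = 85 − 2x = 0 gives x = 85/2; P'' = −2 < 0, so this is the maximum.
P = 85/2·85/2 = 7225/4.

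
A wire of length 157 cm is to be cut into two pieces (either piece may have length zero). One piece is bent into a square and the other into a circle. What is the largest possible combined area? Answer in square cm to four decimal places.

Let x be the length used for the square. Square side x/4; circle radius (157−x)/(2π).
A(x) = (x/4)² + π·((157−x)/(2π))² = x²/16 + (157−x)²/(4π) for 0 ≤ x ≤ 157. A'(x) = x/8 − (157−x)/(2π) = 0 gives x = 4·157/(π+4) ≈ 87.9356.
A'' > 0, so the interior critical point is a minimum; the maximum is at an endpoint. A(0) = 1961.5051 and A(157) = 1540.5625, so the largest area is 1961.5051.

1961.5051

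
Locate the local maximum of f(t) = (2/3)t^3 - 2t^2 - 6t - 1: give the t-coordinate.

f'(t) = 2t^2 - 4t - 6 = 0 at t = -1, 3.
f''(t) = 4t - 4. f''(-1) = -8 < 0 ⇒ local maximum; f''(3) = 8 > 0 ⇒ local minimum.
The local maximum is f(-1) = 7/3.

-1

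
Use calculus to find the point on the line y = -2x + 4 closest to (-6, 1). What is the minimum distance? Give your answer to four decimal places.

Minimize D(x)^2 = (x + 6)^2 + (-2x + 3)^2.
d/dx[D^2] = 2(x + 6) + 2·(-2)·(-2x + 3) = 0 ⇒ x = 0.
Then y = 4 and the distance is √(45) ≈ 6.7082.

6.7082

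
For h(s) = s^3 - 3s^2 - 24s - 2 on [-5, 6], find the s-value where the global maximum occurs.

Differentiating, h'(s) = 3s^2 - 6s - 24; which vanishes at s = -2 and s = 4.
Compare values at every candidate in [-5, 6]: h(-5) = -82, h(-2) = 26, h(4) = -82, h(6) = -38.
Hence the absolute maximum is 26 at s = -2.

-2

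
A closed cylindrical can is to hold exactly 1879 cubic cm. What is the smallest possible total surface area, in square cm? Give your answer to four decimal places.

842.9447

With radius r and height h, πr²h = 1879 so h = 1879/(πr²), and S(r) = 2πr² + 2πrh = 2πr² + 2·1879/r.
S'(r) = 4πr − 2·1879/r² = 0 ⇒ r³ = 1879/(2π), so r ≈ 6.6873 and h = 2r ≈ 13.3745.
S''(r) = 4π + 4·1879/r³ > 0, so this is the minimum; S ≈ 842.9447.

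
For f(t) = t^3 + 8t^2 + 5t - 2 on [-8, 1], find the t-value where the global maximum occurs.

-5

Differentiating, f'(t) = 3t^2 + 16t + 5; which vanishes at t = -5 and t = -1/3.
Candidates: f(-8) = -42,  f(-5) = 48,  f(-1/3) = -76/27,  f(1) = 12.
The maximum over the interval is 48, attained at t = -5.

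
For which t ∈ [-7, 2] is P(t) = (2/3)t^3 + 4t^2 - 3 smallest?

-7

Differentiating, P'(t) = 2t^2 + 8t; which vanishes at t = -4 and t = 0.
Evaluating at the critical points and endpoints: P(-7) = -107/3; P(-4) = 55/3; P(0) = -3; P(2) = 55/3.
So the minimum is P(-7) = -107/3.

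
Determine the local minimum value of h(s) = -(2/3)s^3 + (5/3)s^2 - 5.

Critical points: h'(s) = -2s^2 + (10/3)s vanishes at s = 0, 5/3.
h''(s) = -4s + 10/3. h''(0) = 10/3 > 0 ⇒ local minimum; h''(5/3) = -10/3 < 0 ⇒ local maximum.
Thus h has its local minimum at s = 0, with value -5.

-5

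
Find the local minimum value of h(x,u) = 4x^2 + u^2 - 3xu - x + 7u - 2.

∂h/∂x = 8x - 3u - 1 = 0 and ∂h/∂u = -3x + 2u + 7 = 0, so (x, u) = (-19/7, -53/7).
The Hessian has h_{xx} = 8, h_{uu} = 2, h_{xu} = -3, giving D = 7 > 0 with h_{xx} > 0, so the point is a local minimum.
h(-19/7, -53/7) = -190/7.

-190/7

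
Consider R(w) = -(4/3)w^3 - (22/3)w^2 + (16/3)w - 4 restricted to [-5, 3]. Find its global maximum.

-250/81

The derivative is -4w^2 - (44/3)w + 16/3, which vanishes at w = -4 and w = 1/3.
Candidates: R(-5) = -142/3; R(-4) = -172/3; R(1/3) = -250/81; R(3) = -90.
The maximum over the interval is -250/81, attained at w = 1/3.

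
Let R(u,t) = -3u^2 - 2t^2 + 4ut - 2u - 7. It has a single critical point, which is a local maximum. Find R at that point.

∂R/∂u = -6u + 4t - 2 = 0 and ∂R/∂t = 4u - 4t = 0, so (u, t) = (-1, -1).
The Hessian has R_{uu} = -6, R_{tt} = -4, R_{ut} = 4, giving D = 8 > 0 with R_{uu} < 0, so the point is a local maximum.
R(-1, -1) = -6.

-6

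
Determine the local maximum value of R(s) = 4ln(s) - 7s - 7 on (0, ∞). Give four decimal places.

R'(s) = 4/s − 7 = 0 gives s = 4/7.
R''(s) = -4/s², which is negative for s > 0, so this is a local maximum.
R(4/7) = 4·ln(4/7) - 4 - 7 ≈ -13.2385.

-13.2385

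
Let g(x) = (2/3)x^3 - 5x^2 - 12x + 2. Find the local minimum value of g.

-106

Critical points: g'(x) = 2x^2 - 10x - 12 vanishes at x = -1, 6.
g''(x) = 4x - 10. g''(-1) = -14 < 0 ⇒ local maximum; g''(6) = 14 > 0 ⇒ local minimum.
Thus g has its local minimum at x = 6, with value -106.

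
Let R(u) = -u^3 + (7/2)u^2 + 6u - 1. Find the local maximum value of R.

43/2

Critical points: R'(u) = -3u^2 + 7u + 6 vanishes at u = -2/3, 3.
Second-derivative test with R''(u) = -6u + 7: R''(-2/3) = 11 > 0 ⇒ local minimum; R''(3) = -11 < 0 ⇒ local maximum.
So the local maximum value is R(3) = 43/2.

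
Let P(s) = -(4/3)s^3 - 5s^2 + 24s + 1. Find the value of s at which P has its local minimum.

P'(s) = -4s^2 - 10s + 24 = 0 at s = -4, 3/2.
Since P''(s) = -8s - 10, we get P''(-4) = 22 > 0 ⇒ local minimum; P''(3/2) = -22 < 0 ⇒ local maximum.
The local minimum is P(-4) = -269/3.

-4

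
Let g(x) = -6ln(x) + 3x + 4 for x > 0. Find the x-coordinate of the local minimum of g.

g'(x) = -6/x + 3 = 0 gives x = 2.
g''(x) = 6/x², which is positive for x > 0, so this is a local minimum.
g(2) = -6·ln(2) + 6 + 4 ≈ 5.8411.

2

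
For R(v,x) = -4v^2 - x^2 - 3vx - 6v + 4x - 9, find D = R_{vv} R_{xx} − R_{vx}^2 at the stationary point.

∂R/∂v = -8v - 3x - 6 = 0 and ∂R/∂x = -3v - 2x + 4 = 0, so (v, x) = (-24/7, 50/7).
The Hessian has R_{vv} = -8, R_{xx} = -2, R_{vx} = -3, giving D = 7 > 0 with R_{vv} < 0, so the point is a local maximum.
D = (-8)·(-2) − (-3)^2 = 7.

7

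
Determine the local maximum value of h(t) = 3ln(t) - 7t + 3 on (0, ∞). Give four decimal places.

-2.5419

h'(t) = 3/t − 7 = 0 gives t = 3/7.
h''(t) = -3/t², which is negative for t > 0, so this is a local maximum.
h(3/7) = 3·ln(3/7) - 3 + 3 ≈ -2.5419.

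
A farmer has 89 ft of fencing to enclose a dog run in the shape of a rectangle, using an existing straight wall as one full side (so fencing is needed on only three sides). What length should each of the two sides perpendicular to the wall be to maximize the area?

Let the sides perpendicular to the wall have length x and the parallel side y, so 2x + y = 89 and the area is A = xy = x(89 − 2x).
A'(x) = 89 − 4x = 0 gives x = 89/4, and A''(x) = −4 < 0 confirms a maximum.
Then y = 89 − 2·89/4 = 89/2 and A = 7921/8.

89/4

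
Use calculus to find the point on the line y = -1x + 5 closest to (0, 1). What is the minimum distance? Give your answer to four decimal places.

Minimize D(x)^2 = (x + 0)^2 + (-x + 4)^2.
d/dx[D^2] = 2(x + 0) + 2·(-1)·(-x + 4) = 0 ⇒ x = 2.
Then y = 3 and the distance is √(8) ≈ 2.8284.

2.8284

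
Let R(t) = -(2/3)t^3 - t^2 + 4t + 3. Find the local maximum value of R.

16/3

R'(t) = -2t^2 - 2t + 4. Setting R'(t) = 0 gives t ∈ {-2, 1}.
Since R''(t) = -4t - 2, we get R''(-2) = 6 > 0 ⇒ local minimum; R''(1) = -6 < 0 ⇒ local maximum.
Thus R has its local maximum at t = 1, with value 16/3.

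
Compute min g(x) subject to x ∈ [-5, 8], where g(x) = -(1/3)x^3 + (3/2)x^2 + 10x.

-34/3

g'(x) = -x^2 + 3x + 10, which vanishes at x = -2 and x = 5.
Evaluating at the critical points and endpoints: g(-5) = 175/6,  g(-2) = -34/3,  g(5) = 275/6,  g(8) = 16/3.
Hence the absolute minimum is -34/3 at x = -2.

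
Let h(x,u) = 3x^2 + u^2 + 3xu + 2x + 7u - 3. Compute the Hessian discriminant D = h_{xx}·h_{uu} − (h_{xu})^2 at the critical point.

3

∂h/∂x = 6x + 3u + 2 = 0 and ∂h/∂u = 3x + 2u + 7 = 0, so (x, u) = (17/3, -12).
The Hessian has h_{xx} = 6, h_{uu} = 2, h_{xu} = 3, giving D = 3 > 0 with h_{xx} > 0, so the point is a local minimum.
D = (6)·(2) − (3)^2 = 3.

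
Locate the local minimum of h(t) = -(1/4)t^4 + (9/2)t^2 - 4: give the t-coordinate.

0

h'(t) = -t^3 + 9t. Setting h'(t) = 0 gives t ∈ {-3, 0, 3}.
h''(t) = -3t^2 + 9. h''(-3) = -18 < 0 ⇒ local maximum; h''(0) = 9 > 0 ⇒ local minimum; h''(3) = -18 < 0 ⇒ local maximum.
Thus h has its local minimum at t = 0, with value -4.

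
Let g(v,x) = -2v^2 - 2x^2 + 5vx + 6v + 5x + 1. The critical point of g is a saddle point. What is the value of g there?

-263/9

∂g/∂v = -4v + 5x + 6 = 0 and ∂g/∂x = 5v - 4x + 5 = 0, so (v, x) = (-49/9, -50/9).
The Hessian has g_{vv} = -4, g_{xx} = -4, g_{vx} = 5, giving D = -9 < 0, so the point is a saddle point.
g(-49/9, -50/9) = -263/9.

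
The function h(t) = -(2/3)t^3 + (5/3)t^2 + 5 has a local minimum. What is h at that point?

h'(t) = -2t^2 + (10/3)t. Setting h'(t) = 0 gives t ∈ {0, 5/3}.
Since h''(t) = -4t + 10/3, we get h''(0) = 10/3 > 0 ⇒ local minimum; h''(5/3) = -10/3 < 0 ⇒ local maximum.
Thus h has its local minimum at t = 0, with value 5.

5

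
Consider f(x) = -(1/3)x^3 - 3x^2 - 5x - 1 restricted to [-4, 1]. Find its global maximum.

f'(x) = -x^2 - 6x - 5, whose only zero in [-4, 1] is x = -1.
Candidates: f(-4) = -23/3,  f(-1) = 4/3,  f(1) = -28/3.
So the maximum is f(-1) = 4/3.

4/3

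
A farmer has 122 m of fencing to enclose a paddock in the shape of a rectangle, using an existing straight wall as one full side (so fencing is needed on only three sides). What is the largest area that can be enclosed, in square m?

Let the sides perpendicular to the wall have length x and the parallel side y, so 2x + y = 122 and the area is A = xy = x(122 − 2x).
A'(x) = 122 − 4x = 0 gives x = 61/2, and A''(x) = −4 < 0 confirms a maximum.
Then y = 122 − 2·61/2 = 61 and A = 3721/2.

3721/2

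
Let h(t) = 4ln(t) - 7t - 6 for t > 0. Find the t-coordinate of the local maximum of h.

h'(t) = 4/t − 7 = 0 gives t = 4/7.
h''(t) = -4/t², which is negative for t > 0, so this is a local maximum.
h(4/7) = 4·ln(4/7) - 4 - 6 ≈ -12.2385.

4/7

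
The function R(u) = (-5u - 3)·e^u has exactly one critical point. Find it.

By the product rule, R'(u) = (-5u - 8)·e^u. Since e^u > 0, the only critical point is u = -8/5.
R''(-8/5) has the same sign as -5 < 0, so this is a local maximum.
R(-8/5) = (5)·e^(-8/5) ≈ 1.0095.

-8/5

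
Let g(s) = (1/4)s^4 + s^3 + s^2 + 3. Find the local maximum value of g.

g'(s) = s^3 + 3s^2 + 2s = 0 at s = -2, -1, 0.
g''(s) = 3s^2 + 6s + 2. g''(-2) = 2 > 0 ⇒ local minimum; g''(-1) = -1 < 0 ⇒ local maximum; g''(0) = 2 > 0 ⇒ local minimum.
Thus g has its local maximum at s = -1, with value 13/4.

13/4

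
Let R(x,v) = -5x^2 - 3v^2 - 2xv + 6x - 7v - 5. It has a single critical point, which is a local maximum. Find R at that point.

157/56

∂R/∂x = -10x - 2v + 6 = 0 and ∂R/∂v = -2x - 6v - 7 = 0, so (x, v) = (25/28, -41/28).
The Hessian has R_{xx} = -10, R_{vv} = -6, R_{xv} = -2, giving D = 56 > 0 with R_{xx} < 0, so the point is a local maximum.
R(25/28, -41/28) = 157/56.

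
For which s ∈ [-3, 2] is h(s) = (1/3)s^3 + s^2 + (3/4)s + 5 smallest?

-3

The derivative is s^2 + 2s + 3/4, which vanishes at s = -3/2 and s = -1/2.
Candidates: h(-3) = 11/4; h(-3/2) = 5; h(-1/2) = 29/6; h(2) = 79/6.
Hence the absolute minimum is 11/4 at s = -3.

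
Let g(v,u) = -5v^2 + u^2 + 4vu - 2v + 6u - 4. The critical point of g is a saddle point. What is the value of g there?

∂g/∂v = -10v + 4u - 2 = 0 and ∂g/∂u = 4v + 2u + 6 = 0, so (v, u) = (-7/9, -13/9).
The Hessian has g_{vv} = -10, g_{uu} = 2, g_{vu} = 4, giving D = -36 < 0, so the point is a saddle point.
g(-7/9, -13/9) = -68/9.

-68/9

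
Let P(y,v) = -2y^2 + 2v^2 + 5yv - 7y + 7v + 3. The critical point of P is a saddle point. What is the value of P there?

∂P/∂y = -4y + 5v - 7 = 0 and ∂P/∂v = 5y + 4v + 7 = 0, so (y, v) = (-63/41, 7/41).
The Hessian has P_{yy} = -4, P_{vv} = 4, P_{yv} = 5, giving D = -41 < 0, so the point is a saddle point.
P(-63/41, 7/41) = 368/41.

368/41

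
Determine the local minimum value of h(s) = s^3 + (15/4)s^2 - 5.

-5

h'(s) = 3s^2 + (15/2)s = 0 at s = -5/2, 0.
Second-derivative test with h''(s) = 6s + 15/2: h''(-5/2) = -15/2 < 0 ⇒ local maximum; h''(0) = 15/2 > 0 ⇒ local minimum.
So the local minimum value is h(0) = -5.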